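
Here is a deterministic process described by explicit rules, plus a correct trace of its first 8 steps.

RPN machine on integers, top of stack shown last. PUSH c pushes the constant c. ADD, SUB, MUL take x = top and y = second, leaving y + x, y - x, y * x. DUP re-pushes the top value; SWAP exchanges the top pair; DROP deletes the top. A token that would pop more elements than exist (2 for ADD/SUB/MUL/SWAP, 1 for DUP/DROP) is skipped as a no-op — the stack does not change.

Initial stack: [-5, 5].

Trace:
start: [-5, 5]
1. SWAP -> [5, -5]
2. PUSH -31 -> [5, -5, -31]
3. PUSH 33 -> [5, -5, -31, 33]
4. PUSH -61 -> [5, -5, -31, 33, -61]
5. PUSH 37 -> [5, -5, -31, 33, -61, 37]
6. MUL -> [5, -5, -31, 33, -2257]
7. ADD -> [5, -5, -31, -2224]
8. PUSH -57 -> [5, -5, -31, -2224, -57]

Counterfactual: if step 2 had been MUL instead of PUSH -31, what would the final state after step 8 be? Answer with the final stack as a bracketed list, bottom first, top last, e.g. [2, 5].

(re-executing from step 2 with the substitution; state before step 2: [5, -5])
2. MUL -> [-25]
3. PUSH 33 -> [-25, 33]
4. PUSH -61 -> [-25, 33, -61]
5. PUSH 37 -> [-25, 33, -61, 37]
6. MUL -> [-25, 33, -2257]
7. ADD -> [-25, -2224]
8. PUSH -57 -> [-25, -2224, -57]

[-25, -2224, -57]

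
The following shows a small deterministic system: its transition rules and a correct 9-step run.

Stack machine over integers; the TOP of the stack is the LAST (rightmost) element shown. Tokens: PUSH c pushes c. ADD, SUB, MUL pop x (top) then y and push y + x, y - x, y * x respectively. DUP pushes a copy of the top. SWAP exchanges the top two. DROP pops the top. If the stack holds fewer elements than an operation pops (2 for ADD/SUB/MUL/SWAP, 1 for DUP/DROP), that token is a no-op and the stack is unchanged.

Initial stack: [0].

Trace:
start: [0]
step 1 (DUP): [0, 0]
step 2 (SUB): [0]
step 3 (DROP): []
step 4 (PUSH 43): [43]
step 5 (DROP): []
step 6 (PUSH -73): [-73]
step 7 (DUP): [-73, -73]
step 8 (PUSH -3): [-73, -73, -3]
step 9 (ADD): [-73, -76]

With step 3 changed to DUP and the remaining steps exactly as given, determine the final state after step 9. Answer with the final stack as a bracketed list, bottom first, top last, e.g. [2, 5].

[0, 0, -73, -76]

(re-executing from step 3 with the substitution; state before step 3: [0])
step 3 (DUP): [0, 0]
step 4 (PUSH 43): [0, 0, 43]
step 5 (DROP): [0, 0]
step 6 (PUSH -73): [0, 0, -73]
step 7 (DUP): [0, 0, -73, -73]
step 8 (PUSH -3): [0, 0, -73, -73, -3]
step 9 (ADD): [0, 0, -73, -76]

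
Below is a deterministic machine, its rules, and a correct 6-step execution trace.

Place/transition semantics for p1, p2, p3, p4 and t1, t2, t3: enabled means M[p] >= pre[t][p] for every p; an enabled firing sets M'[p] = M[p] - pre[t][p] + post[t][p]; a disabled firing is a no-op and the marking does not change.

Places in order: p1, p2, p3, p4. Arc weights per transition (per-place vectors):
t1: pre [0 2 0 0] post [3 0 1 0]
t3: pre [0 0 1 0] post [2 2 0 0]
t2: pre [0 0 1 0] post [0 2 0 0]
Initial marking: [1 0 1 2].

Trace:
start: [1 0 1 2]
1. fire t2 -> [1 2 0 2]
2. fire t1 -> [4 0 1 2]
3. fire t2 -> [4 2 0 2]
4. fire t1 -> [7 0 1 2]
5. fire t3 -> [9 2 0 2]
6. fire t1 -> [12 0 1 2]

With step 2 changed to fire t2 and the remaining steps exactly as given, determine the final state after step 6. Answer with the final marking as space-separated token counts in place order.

(re-executing from step 2 with the substitution; state before step 2: [1 2 0 2])
2. fire t2 -> [1 2 0 2]
3. fire t2 -> [1 2 0 2]
4. fire t1 -> [4 0 1 2]
5. fire t3 -> [6 2 0 2]
6. fire t1 -> [9 0 1 2]

9 0 1 2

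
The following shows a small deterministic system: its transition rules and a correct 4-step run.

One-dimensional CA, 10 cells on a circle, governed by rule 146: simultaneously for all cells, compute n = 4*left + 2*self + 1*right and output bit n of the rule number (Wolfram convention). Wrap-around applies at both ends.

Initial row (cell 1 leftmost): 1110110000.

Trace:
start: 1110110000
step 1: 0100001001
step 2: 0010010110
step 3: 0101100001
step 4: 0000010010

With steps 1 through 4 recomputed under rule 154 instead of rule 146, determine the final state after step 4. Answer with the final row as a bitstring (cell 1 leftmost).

(re-executing steps 1..4 under rule 154; state before step 1: 1110110000)
step 1: 1100101001
step 2: 1011000111
step 3: 0010101111
step 4: 1100001110

1100001110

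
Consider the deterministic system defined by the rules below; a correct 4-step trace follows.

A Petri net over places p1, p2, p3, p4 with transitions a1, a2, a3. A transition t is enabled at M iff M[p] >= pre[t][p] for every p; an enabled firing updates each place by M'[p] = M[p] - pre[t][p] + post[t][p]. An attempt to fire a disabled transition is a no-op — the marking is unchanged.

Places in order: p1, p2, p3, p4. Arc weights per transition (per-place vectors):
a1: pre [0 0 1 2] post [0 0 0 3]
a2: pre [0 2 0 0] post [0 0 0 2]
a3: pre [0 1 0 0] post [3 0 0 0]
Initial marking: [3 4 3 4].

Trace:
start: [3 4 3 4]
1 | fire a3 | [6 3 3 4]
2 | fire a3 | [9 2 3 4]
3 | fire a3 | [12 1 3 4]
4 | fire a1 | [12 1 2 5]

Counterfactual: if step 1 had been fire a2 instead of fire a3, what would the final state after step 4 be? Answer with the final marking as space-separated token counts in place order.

9 0 2 7

(re-executing from step 1 with the substitution; state before step 1: [3 4 3 4])
1 | fire a2 | [3 2 3 6]
2 | fire a3 | [6 1 3 6]
3 | fire a3 | [9 0 3 6]
4 | fire a1 | [9 0 2 7]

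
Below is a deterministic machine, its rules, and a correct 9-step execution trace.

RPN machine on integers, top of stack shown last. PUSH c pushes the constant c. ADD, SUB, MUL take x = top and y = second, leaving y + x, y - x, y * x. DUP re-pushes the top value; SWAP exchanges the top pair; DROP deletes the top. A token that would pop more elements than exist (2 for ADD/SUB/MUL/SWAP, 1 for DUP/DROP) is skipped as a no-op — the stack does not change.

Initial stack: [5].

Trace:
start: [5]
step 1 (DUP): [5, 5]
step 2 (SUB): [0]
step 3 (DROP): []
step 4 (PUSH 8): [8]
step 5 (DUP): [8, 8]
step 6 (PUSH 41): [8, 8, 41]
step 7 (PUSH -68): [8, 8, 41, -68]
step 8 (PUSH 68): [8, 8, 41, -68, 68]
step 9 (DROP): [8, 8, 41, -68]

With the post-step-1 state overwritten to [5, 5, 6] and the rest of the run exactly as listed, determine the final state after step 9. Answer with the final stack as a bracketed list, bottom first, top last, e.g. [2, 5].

[5, 8, 8, 41, -68]

state after step 1 := [5, 5, 6]
step 2 (SUB): [5, -1]
step 3 (DROP): [5]
step 4 (PUSH 8): [5, 8]
step 5 (DUP): [5, 8, 8]
step 6 (PUSH 41): [5, 8, 8, 41]
step 7 (PUSH -68): [5, 8, 8, 41, -68]
step 8 (PUSH 68): [5, 8, 8, 41, -68, 68]
step 9 (DROP): [5, 8, 8, 41, -68]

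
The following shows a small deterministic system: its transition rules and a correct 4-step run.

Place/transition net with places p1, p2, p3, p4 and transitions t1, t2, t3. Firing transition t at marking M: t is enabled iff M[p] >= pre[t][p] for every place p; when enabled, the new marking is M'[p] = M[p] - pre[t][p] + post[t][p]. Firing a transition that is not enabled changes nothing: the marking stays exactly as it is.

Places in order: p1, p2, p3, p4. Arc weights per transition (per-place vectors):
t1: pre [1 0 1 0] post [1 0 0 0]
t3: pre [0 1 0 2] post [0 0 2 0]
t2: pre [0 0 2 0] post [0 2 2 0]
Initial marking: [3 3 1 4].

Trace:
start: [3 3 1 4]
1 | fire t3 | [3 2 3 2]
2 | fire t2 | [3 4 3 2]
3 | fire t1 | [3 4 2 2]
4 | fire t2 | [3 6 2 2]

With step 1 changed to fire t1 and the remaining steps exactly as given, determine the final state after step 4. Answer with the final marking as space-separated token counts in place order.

3 3 0 4

(re-executing from step 1 with the substitution; state before step 1: [3 3 1 4])
1 | fire t1 | [3 3 0 4]
2 | fire t2 | [3 3 0 4]
3 | fire t1 | [3 3 0 4]
4 | fire t2 | [3 3 0 4]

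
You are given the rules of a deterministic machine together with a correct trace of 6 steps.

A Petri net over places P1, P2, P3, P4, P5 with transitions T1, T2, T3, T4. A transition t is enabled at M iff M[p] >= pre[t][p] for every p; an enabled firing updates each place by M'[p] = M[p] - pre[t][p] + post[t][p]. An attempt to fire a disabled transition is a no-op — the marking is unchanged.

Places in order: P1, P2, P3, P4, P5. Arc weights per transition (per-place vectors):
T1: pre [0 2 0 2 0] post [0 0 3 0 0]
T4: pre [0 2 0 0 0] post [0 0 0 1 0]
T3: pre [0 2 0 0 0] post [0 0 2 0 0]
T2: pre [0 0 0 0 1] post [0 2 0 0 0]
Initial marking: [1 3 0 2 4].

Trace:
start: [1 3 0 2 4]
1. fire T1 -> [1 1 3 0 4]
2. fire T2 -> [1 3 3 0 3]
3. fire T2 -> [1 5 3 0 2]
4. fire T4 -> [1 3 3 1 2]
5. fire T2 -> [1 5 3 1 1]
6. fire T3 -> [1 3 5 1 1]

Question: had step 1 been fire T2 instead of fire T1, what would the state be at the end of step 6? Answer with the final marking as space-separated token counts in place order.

1 7 2 3 0

(re-executing from step 1 with the substitution; state before step 1: [1 3 0 2 4])
1. fire T2 -> [1 5 0 2 3]
2. fire T2 -> [1 7 0 2 2]
3. fire T2 -> [1 9 0 2 1]
4. fire T4 -> [1 7 0 3 1]
5. fire T2 -> [1 9 0 3 0]
6. fire T3 -> [1 7 2 3 0]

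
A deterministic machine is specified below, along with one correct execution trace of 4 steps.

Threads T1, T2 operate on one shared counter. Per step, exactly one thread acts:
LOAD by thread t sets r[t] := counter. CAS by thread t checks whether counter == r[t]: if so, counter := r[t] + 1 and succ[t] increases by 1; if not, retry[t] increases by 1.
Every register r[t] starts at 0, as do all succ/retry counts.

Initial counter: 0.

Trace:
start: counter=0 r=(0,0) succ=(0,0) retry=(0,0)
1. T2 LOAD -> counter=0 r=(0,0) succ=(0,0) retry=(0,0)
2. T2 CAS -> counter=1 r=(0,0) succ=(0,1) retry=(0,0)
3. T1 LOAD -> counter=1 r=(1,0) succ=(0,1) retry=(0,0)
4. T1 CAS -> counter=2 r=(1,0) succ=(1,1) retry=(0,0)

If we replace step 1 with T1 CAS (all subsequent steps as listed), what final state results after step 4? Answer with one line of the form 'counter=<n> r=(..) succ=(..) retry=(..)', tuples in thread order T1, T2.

counter=2 r=(1,0) succ=(2,0) retry=(0,1)

(re-executing from step 1 with the substitution; state before step 1: counter=0 r=(0,0) succ=(0,0) retry=(0,0))
1. T1 CAS -> counter=1 r=(0,0) succ=(1,0) retry=(0,0)
2. T2 CAS -> counter=1 r=(0,0) succ=(1,0) retry=(0,1)
3. T1 LOAD -> counter=1 r=(1,0) succ=(1,0) retry=(0,1)
4. T1 CAS -> counter=2 r=(1,0) succ=(2,0) retry=(0,1)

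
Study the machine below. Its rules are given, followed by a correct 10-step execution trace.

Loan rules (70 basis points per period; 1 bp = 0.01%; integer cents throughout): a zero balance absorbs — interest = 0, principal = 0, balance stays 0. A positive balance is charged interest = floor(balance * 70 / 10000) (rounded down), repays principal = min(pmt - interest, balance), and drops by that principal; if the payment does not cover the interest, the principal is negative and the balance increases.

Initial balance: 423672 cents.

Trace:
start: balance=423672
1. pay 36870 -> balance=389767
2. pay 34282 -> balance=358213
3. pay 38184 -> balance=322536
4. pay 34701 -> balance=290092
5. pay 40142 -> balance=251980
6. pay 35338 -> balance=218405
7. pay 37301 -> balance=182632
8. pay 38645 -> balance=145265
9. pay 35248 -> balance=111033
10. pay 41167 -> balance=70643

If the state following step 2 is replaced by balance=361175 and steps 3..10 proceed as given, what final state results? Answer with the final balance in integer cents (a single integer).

state after step 2 := balance=361175
3. pay 38184 -> balance=325519
4. pay 34701 -> balance=293096
5. pay 40142 -> balance=255005
6. pay 35338 -> balance=221452
7. pay 37301 -> balance=185701
8. pay 38645 -> balance=148355
9. pay 35248 -> balance=114145
10. pay 41167 -> balance=73777

73777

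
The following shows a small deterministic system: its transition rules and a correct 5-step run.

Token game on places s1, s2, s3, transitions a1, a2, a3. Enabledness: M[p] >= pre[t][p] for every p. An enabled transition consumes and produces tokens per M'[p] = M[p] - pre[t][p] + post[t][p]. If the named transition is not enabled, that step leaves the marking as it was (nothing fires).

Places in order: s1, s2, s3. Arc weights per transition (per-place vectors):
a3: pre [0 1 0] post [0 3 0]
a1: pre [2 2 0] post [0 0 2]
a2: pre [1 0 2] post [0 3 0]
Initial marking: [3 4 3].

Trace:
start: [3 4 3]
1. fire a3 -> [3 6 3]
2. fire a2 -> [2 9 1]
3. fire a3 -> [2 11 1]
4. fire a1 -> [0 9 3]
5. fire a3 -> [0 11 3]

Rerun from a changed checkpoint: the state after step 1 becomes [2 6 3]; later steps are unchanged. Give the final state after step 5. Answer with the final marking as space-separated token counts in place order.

1 13 1

state after step 1 := [2 6 3]
2. fire a2 -> [1 9 1]
3. fire a3 -> [1 11 1]
4. fire a1 -> [1 11 1]
5. fire a3 -> [1 13 1]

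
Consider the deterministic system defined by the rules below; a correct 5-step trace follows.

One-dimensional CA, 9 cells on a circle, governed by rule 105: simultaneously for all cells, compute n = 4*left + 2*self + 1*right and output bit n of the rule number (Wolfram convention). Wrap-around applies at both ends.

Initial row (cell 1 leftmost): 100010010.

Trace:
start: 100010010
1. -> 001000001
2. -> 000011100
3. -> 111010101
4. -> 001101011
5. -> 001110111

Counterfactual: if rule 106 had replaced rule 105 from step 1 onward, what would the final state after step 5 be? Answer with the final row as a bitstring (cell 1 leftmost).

(re-executing steps 1..5 under rule 106; state before step 1: 100010010)
1. -> 000100101
2. -> 001001010
3. -> 010010100
4. -> 100101000
5. -> 001010001

001010001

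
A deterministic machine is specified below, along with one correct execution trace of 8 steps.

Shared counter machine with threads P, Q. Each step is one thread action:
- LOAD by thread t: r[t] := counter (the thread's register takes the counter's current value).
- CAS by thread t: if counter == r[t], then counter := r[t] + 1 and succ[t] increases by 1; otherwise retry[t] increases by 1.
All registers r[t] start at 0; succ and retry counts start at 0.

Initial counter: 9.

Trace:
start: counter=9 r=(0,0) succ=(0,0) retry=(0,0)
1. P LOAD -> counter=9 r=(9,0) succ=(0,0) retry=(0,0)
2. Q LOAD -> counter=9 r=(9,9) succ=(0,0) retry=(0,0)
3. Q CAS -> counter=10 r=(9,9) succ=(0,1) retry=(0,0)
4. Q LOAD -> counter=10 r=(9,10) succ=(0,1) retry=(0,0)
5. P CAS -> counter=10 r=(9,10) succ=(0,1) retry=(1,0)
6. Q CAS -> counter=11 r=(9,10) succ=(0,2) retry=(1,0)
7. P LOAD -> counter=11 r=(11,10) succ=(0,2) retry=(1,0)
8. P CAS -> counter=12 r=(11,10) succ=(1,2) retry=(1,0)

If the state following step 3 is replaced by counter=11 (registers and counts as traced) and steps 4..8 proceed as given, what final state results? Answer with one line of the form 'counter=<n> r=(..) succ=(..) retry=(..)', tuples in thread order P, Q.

counter=13 r=(12,11) succ=(1,2) retry=(1,0)

state after step 3 := counter=11 r=(9,9) succ=(0,1) retry=(0,0)
4. Q LOAD -> counter=11 r=(9,11) succ=(0,1) retry=(0,0)
5. P CAS -> counter=11 r=(9,11) succ=(0,1) retry=(1,0)
6. Q CAS -> counter=12 r=(9,11) succ=(0,2) retry=(1,0)
7. P LOAD -> counter=12 r=(12,11) succ=(0,2) retry=(1,0)
8. P CAS -> counter=13 r=(12,11) succ=(1,2) retry=(1,0)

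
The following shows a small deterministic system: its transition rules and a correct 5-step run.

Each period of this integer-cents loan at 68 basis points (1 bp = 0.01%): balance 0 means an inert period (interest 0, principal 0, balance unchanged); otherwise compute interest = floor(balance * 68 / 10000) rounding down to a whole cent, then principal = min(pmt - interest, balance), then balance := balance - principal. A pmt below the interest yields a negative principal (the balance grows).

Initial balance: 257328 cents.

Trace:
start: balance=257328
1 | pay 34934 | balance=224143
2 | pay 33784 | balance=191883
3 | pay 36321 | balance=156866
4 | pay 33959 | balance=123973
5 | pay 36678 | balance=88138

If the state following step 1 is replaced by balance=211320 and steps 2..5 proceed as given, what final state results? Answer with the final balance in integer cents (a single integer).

74963

state after step 1 := balance=211320
2 | pay 33784 | balance=178972
3 | pay 36321 | balance=143868
4 | pay 33959 | balance=110887
5 | pay 36678 | balance=74963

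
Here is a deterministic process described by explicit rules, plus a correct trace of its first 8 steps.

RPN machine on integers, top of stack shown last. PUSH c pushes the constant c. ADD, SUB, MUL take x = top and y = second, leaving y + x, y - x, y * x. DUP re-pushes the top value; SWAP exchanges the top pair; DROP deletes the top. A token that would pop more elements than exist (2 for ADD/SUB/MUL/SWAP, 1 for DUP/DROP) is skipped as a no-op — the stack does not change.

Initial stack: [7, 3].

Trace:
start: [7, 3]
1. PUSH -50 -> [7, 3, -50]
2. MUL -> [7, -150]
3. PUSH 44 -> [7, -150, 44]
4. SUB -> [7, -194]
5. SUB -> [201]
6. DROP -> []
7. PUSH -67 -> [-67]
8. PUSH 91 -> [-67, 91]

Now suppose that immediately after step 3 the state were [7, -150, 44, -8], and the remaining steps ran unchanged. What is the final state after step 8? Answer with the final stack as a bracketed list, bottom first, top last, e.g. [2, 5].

state after step 3 := [7, -150, 44, -8]
4. SUB -> [7, -150, 52]
5. SUB -> [7, -202]
6. DROP -> [7]
7. PUSH -67 -> [7, -67]
8. PUSH 91 -> [7, -67, 91]

[7, -67, 91]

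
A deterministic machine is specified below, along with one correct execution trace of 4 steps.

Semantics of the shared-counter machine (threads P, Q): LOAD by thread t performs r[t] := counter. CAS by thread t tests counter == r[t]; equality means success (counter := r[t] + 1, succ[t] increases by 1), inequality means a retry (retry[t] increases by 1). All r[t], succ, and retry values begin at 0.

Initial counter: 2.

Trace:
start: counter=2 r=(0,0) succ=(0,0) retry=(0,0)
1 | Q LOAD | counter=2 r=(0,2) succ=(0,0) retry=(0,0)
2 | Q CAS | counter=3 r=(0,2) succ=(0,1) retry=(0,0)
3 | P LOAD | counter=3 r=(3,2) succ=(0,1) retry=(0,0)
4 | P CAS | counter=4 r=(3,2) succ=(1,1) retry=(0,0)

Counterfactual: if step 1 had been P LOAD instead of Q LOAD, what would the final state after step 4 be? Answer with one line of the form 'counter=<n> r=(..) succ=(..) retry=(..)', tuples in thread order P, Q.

counter=3 r=(2,0) succ=(1,0) retry=(0,1)

(re-executing from step 1 with the substitution; state before step 1: counter=2 r=(0,0) succ=(0,0) retry=(0,0))
1 | P LOAD | counter=2 r=(2,0) succ=(0,0) retry=(0,0)
2 | Q CAS | counter=2 r=(2,0) succ=(0,0) retry=(0,1)
3 | P LOAD | counter=2 r=(2,0) succ=(0,0) retry=(0,1)
4 | P CAS | counter=3 r=(2,0) succ=(1,0) retry=(0,1)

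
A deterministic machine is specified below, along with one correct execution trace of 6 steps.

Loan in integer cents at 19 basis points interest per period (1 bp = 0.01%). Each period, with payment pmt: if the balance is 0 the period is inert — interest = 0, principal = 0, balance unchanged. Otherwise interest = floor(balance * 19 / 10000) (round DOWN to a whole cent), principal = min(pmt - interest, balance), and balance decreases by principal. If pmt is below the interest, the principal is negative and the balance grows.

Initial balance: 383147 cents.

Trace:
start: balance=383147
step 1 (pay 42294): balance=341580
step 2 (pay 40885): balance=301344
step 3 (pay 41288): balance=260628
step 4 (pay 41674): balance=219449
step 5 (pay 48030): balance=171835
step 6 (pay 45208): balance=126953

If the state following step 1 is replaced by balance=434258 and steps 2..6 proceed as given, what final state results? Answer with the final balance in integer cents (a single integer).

220514

state after step 1 := balance=434258
step 2 (pay 40885): balance=394198
step 3 (pay 41288): balance=353658
step 4 (pay 41674): balance=312655
step 5 (pay 48030): balance=265219
step 6 (pay 45208): balance=220514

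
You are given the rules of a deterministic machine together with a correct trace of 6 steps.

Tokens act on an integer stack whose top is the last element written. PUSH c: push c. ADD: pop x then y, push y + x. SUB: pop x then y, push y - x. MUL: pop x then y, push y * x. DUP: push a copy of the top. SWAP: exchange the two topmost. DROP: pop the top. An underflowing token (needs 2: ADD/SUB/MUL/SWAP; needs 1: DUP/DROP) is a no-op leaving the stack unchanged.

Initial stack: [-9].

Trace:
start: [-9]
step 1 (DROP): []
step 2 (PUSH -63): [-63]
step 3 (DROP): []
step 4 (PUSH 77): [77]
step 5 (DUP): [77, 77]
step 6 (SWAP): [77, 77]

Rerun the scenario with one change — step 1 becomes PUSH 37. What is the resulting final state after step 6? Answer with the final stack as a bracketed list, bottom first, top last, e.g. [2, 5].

[-9, 37, 77, 77]

(re-executing from step 1 with the substitution; state before step 1: [-9])
step 1 (PUSH 37): [-9, 37]
step 2 (PUSH -63): [-9, 37, -63]
step 3 (DROP): [-9, 37]
step 4 (PUSH 77): [-9, 37, 77]
step 5 (DUP): [-9, 37, 77, 77]
step 6 (SWAP): [-9, 37, 77, 77]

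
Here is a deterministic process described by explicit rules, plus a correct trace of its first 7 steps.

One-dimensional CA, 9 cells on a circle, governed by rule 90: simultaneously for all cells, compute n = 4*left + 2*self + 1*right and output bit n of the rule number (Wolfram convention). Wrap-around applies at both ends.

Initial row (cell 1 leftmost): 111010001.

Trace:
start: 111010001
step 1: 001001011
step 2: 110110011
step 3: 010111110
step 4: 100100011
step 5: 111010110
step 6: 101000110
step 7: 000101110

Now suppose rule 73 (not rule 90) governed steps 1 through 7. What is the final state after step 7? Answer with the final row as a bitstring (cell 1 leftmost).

(re-executing steps 1..7 under rule 73; state before step 1: 111010001)
step 1: 001000101
step 2: 000010000
step 3: 111000111
step 4: 001010100
step 5: 100000001
step 6: 101111101
step 7: 101000101

101000101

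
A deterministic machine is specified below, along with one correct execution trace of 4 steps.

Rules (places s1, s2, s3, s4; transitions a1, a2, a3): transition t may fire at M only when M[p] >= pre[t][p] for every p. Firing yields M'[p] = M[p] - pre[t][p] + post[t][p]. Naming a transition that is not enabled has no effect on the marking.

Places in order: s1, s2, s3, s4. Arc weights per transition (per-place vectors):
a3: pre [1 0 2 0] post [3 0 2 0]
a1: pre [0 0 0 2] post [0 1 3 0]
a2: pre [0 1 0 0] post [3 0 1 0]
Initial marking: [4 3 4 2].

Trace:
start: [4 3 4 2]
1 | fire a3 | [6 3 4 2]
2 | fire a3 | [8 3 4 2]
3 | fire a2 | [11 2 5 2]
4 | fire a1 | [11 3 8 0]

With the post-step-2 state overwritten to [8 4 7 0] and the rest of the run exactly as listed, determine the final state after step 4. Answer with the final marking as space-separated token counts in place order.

state after step 2 := [8 4 7 0]
3 | fire a2 | [11 3 8 0]
4 | fire a1 | [11 3 8 0]

11 3 8 0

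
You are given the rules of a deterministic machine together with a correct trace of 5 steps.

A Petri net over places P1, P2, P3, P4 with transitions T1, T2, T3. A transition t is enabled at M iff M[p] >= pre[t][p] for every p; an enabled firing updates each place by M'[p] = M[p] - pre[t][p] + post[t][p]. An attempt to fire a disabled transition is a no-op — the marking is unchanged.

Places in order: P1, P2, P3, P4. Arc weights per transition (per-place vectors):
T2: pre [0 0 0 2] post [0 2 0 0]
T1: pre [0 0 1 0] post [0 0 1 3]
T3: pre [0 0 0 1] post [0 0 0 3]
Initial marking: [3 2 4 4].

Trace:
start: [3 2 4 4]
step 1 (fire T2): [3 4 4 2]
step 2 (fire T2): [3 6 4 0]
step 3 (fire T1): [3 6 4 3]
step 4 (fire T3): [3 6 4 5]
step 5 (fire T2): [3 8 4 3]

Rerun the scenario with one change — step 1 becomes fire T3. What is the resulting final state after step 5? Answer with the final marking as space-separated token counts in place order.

3 6 4 7

(re-executing from step 1 with the substitution; state before step 1: [3 2 4 4])
step 1 (fire T3): [3 2 4 6]
step 2 (fire T2): [3 4 4 4]
step 3 (fire T1): [3 4 4 7]
step 4 (fire T3): [3 4 4 9]
step 5 (fire T2): [3 6 4 7]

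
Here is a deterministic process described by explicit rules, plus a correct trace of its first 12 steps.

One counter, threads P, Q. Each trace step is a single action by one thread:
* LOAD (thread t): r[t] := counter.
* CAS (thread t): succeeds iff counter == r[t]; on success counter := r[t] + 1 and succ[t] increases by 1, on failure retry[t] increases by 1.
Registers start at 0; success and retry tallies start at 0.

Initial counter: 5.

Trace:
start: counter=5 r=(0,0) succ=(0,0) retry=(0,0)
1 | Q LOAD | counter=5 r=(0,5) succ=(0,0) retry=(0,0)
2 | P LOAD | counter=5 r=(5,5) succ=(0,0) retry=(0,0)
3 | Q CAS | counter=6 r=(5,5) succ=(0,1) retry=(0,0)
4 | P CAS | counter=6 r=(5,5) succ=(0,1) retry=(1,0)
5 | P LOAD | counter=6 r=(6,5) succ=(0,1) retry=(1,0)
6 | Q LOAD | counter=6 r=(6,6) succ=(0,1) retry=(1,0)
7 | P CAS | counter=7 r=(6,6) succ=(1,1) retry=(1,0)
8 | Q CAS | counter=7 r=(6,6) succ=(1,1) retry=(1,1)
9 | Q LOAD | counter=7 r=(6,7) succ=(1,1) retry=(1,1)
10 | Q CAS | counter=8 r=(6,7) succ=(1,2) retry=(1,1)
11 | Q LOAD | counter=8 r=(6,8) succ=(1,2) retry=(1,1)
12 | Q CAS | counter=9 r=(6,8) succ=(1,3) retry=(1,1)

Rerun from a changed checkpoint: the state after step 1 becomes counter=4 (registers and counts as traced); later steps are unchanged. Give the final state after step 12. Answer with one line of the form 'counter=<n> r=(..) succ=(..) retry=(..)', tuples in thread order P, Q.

state after step 1 := counter=4 r=(0,5) succ=(0,0) retry=(0,0)
2 | P LOAD | counter=4 r=(4,5) succ=(0,0) retry=(0,0)
3 | Q CAS | counter=4 r=(4,5) succ=(0,0) retry=(0,1)
4 | P CAS | counter=5 r=(4,5) succ=(1,0) retry=(0,1)
5 | P LOAD | counter=5 r=(5,5) succ=(1,0) retry=(0,1)
6 | Q LOAD | counter=5 r=(5,5) succ=(1,0) retry=(0,1)
7 | P CAS | counter=6 r=(5,5) succ=(2,0) retry=(0,1)
8 | Q CAS | counter=6 r=(5,5) succ=(2,0) retry=(0,2)
9 | Q LOAD | counter=6 r=(5,6) succ=(2,0) retry=(0,2)
10 | Q CAS | counter=7 r=(5,6) succ=(2,1) retry=(0,2)
11 | Q LOAD | counter=7 r=(5,7) succ=(2,1) retry=(0,2)
12 | Q CAS | counter=8 r=(5,7) succ=(2,2) retry=(0,2)

counter=8 r=(5,7) succ=(2,2) retry=(0,2)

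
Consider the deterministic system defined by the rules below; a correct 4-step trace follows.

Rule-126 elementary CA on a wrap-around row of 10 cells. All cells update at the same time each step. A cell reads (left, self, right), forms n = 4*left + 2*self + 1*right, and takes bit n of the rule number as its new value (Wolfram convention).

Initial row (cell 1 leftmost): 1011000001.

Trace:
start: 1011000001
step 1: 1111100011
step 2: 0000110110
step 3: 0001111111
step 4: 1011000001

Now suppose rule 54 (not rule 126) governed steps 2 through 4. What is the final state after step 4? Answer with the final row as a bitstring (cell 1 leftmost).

(re-executing steps 2..4 under rule 54; state before step 2: 1111100011)
step 2: 0000010100
step 3: 0000111110
step 4: 0001000001

0001000001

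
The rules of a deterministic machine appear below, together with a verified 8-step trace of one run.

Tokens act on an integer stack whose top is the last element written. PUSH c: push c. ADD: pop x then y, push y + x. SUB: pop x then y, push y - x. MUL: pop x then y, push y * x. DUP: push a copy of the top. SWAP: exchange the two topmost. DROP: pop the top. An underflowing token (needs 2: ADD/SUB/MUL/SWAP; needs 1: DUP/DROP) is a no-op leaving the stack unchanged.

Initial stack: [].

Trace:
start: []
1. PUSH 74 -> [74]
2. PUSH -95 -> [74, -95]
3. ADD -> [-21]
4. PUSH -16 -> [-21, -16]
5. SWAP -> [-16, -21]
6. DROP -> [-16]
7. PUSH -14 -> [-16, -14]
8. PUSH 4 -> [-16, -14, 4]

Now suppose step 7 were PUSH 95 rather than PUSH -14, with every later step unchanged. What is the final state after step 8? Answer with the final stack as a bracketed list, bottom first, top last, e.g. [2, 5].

(re-executing from step 7 with the substitution; state before step 7: [-16])
7. PUSH 95 -> [-16, 95]
8. PUSH 4 -> [-16, 95, 4]

[-16, 95, 4]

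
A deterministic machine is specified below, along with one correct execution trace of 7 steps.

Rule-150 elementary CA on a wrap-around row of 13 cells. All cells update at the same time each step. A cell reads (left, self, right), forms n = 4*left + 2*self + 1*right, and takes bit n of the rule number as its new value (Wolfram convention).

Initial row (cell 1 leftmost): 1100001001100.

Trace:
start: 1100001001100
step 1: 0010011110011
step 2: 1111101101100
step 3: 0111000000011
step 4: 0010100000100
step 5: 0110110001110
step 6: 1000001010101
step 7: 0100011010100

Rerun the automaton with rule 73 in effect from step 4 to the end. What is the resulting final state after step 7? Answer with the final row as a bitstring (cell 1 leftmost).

0101010001011

(re-executing steps 4..7 under rule 73; state before step 4: 0111000000011)
step 4: 0101011111011
step 5: 0000010001011
step 6: 0111000100011
step 7: 0101010001011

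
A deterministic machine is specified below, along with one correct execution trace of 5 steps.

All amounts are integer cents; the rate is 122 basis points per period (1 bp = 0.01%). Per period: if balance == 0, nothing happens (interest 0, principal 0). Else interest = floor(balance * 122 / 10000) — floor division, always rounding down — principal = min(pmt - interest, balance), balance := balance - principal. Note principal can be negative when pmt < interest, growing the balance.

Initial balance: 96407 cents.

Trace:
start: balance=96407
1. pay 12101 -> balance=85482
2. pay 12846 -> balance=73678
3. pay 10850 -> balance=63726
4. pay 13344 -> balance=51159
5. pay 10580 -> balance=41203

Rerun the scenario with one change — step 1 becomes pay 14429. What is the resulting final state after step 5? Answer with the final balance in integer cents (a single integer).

(re-executing from step 1 with the substitution; state before step 1: balance=96407)
1. pay 14429 -> balance=83154
2. pay 12846 -> balance=71322
3. pay 10850 -> balance=61342
4. pay 13344 -> balance=48746
5. pay 10580 -> balance=38760

38760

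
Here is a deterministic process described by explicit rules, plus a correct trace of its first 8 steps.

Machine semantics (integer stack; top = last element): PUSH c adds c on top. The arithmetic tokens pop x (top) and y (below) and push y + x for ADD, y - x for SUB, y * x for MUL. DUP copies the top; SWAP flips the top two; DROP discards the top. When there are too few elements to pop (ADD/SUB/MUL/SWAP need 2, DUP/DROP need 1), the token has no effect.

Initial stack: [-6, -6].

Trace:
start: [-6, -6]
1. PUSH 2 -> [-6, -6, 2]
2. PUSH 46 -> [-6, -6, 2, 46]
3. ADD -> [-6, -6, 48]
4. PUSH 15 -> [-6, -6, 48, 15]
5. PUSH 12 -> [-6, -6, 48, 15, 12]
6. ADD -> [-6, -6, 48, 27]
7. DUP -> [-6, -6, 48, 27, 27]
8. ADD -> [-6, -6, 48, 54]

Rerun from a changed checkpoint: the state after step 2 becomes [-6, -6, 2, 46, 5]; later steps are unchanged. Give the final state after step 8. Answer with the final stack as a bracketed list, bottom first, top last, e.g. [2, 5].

state after step 2 := [-6, -6, 2, 46, 5]
3. ADD -> [-6, -6, 2, 51]
4. PUSH 15 -> [-6, -6, 2, 51, 15]
5. PUSH 12 -> [-6, -6, 2, 51, 15, 12]
6. ADD -> [-6, -6, 2, 51, 27]
7. DUP -> [-6, -6, 2, 51, 27, 27]
8. ADD -> [-6, -6, 2, 51, 54]

[-6, -6, 2, 51, 54]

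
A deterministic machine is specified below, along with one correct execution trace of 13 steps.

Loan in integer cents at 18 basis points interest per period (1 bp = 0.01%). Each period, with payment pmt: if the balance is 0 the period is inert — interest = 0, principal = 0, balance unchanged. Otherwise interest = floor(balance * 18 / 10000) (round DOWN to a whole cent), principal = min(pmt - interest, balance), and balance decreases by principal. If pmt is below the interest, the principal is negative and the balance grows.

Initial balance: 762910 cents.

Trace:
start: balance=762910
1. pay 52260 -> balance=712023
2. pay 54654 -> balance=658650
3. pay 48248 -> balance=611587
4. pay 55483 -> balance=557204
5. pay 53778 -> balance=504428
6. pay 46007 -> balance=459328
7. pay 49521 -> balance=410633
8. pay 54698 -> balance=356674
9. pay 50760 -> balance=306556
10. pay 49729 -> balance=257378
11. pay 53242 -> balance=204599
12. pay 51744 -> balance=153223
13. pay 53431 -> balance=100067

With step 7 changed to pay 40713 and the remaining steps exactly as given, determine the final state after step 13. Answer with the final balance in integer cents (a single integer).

108969

(re-executing from step 7 with the substitution; state before step 7: balance=459328)
7. pay 40713 -> balance=419441
8. pay 54698 -> balance=365497
9. pay 50760 -> balance=315394
10. pay 49729 -> balance=266232
11. pay 53242 -> balance=213469
12. pay 51744 -> balance=162109
13. pay 53431 -> balance=108969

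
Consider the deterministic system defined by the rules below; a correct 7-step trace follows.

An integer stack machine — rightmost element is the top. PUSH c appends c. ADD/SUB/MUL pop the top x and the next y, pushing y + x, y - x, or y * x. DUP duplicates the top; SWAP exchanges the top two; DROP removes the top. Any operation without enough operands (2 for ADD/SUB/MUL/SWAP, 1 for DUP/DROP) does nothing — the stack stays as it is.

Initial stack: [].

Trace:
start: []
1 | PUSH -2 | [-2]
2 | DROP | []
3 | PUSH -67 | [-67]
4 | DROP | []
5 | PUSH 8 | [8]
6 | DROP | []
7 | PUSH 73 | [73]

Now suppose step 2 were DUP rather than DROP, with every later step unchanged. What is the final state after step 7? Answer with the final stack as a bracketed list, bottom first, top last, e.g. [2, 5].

[-2, -2, 73]

(re-executing from step 2 with the substitution; state before step 2: [-2])
2 | DUP | [-2, -2]
3 | PUSH -67 | [-2, -2, -67]
4 | DROP | [-2, -2]
5 | PUSH 8 | [-2, -2, 8]
6 | DROP | [-2, -2]
7 | PUSH 73 | [-2, -2, 73]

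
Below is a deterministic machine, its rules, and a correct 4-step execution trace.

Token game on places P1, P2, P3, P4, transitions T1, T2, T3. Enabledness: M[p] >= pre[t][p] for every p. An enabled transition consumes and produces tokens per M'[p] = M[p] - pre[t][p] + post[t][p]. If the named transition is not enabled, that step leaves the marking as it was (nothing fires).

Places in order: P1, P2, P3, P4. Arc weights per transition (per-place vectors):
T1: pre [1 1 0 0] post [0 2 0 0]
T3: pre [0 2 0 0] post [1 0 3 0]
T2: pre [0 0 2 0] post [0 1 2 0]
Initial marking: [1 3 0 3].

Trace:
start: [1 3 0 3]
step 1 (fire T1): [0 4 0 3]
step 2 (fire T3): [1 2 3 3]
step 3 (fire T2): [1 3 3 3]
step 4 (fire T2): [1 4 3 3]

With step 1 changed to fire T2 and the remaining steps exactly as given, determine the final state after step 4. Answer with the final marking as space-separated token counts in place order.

(re-executing from step 1 with the substitution; state before step 1: [1 3 0 3])
step 1 (fire T2): [1 3 0 3]
step 2 (fire T3): [2 1 3 3]
step 3 (fire T2): [2 2 3 3]
step 4 (fire T2): [2 3 3 3]

2 3 3 3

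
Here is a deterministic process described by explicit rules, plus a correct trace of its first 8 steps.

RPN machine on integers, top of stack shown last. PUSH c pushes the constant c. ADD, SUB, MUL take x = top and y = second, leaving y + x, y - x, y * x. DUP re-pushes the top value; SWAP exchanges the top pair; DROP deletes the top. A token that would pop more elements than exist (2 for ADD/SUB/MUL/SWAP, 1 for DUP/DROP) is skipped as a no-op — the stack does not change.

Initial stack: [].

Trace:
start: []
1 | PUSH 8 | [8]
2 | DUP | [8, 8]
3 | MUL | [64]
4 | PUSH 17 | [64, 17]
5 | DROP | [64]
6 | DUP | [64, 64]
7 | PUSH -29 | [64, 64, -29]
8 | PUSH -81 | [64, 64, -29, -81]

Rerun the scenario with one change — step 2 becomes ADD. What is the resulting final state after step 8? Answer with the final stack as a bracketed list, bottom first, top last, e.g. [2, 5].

[8, 8, -29, -81]

(re-executing from step 2 with the substitution; state before step 2: [8])
2 | ADD | [8]
3 | MUL | [8]
4 | PUSH 17 | [8, 17]
5 | DROP | [8]
6 | DUP | [8, 8]
7 | PUSH -29 | [8, 8, -29]
8 | PUSH -81 | [8, 8, -29, -81]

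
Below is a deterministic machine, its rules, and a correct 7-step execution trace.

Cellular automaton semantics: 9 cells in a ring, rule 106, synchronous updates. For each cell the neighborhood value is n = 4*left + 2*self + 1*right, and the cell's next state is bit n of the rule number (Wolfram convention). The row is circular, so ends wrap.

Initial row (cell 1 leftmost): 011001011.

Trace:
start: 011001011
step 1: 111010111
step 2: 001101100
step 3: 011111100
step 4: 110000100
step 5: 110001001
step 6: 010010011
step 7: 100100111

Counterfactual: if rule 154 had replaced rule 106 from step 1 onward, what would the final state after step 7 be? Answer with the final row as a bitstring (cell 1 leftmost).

010010110

(re-executing steps 1..7 under rule 154; state before step 1: 011001011)
step 1: 010110010
step 2: 100101101
step 3: 011001001
step 4: 010110110
step 5: 100100101
step 6: 011011001
step 7: 010010110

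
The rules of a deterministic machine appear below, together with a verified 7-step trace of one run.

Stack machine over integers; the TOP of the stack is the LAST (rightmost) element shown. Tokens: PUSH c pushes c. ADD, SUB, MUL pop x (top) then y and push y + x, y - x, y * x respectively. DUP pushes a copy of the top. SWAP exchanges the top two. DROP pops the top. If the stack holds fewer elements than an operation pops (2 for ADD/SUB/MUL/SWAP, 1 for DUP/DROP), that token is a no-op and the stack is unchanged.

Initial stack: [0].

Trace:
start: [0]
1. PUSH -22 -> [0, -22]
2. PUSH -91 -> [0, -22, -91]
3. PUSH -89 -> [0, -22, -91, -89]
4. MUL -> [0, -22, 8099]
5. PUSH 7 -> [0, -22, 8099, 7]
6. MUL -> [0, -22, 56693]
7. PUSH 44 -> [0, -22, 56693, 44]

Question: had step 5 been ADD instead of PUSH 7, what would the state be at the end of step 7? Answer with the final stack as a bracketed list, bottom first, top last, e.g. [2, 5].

[0, 44]

(re-executing from step 5 with the substitution; state before step 5: [0, -22, 8099])
5. ADD -> [0, 8077]
6. MUL -> [0]
7. PUSH 44 -> [0, 44]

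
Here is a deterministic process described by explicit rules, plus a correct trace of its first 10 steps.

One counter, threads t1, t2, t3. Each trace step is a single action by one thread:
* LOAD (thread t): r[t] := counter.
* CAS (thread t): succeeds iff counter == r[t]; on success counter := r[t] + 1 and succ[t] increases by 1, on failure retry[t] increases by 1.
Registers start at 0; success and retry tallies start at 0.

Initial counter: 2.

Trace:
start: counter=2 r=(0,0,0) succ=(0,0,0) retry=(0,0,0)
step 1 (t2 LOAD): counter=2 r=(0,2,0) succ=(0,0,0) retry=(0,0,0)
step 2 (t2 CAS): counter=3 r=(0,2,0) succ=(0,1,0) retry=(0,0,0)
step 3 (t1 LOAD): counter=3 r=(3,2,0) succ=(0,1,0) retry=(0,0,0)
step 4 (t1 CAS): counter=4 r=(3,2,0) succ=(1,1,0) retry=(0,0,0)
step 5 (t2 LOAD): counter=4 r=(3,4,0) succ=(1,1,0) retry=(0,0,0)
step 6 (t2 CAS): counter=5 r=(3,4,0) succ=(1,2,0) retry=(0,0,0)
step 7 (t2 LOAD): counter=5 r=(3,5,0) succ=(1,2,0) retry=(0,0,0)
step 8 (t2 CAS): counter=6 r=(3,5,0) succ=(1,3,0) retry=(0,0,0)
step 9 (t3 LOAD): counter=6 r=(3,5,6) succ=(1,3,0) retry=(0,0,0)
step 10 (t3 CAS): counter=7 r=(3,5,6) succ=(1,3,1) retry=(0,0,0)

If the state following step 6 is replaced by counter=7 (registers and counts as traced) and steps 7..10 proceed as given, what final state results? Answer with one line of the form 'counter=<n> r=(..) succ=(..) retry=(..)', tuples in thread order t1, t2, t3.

state after step 6 := counter=7 r=(3,4,0) succ=(1,2,0) retry=(0,0,0)
step 7 (t2 LOAD): counter=7 r=(3,7,0) succ=(1,2,0) retry=(0,0,0)
step 8 (t2 CAS): counter=8 r=(3,7,0) succ=(1,3,0) retry=(0,0,0)
step 9 (t3 LOAD): counter=8 r=(3,7,8) succ=(1,3,0) retry=(0,0,0)
step 10 (t3 CAS): counter=9 r=(3,7,8) succ=(1,3,1) retry=(0,0,0)

counter=9 r=(3,7,8) succ=(1,3,1) retry=(0,0,0)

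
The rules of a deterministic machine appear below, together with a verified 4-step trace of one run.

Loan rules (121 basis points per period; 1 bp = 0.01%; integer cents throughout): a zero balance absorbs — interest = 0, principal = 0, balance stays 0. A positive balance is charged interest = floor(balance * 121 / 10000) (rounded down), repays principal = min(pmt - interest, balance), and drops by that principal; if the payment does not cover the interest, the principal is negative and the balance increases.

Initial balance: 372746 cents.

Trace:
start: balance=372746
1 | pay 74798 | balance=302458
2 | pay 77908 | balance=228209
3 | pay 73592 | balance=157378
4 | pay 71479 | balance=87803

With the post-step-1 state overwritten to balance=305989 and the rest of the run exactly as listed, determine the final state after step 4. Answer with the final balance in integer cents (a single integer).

state after step 1 := balance=305989
2 | pay 77908 | balance=231783
3 | pay 73592 | balance=160995
4 | pay 71479 | balance=91464

91464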